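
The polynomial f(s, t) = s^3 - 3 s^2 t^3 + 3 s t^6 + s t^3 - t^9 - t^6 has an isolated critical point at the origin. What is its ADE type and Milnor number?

Type E_7, Milnor number mu = 7.

The Hessian of f at 0 has rank 0. Corank 2; j^3 = s^3 is a perfect cube, so E-series; the 4-jet and mu = 7 give E_7.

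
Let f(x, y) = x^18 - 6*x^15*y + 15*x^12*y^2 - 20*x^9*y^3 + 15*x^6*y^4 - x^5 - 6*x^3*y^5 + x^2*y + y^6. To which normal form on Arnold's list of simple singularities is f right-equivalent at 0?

D7

The Hessian of f at 0 has rank 0. Corank 2; j^3 = x^2*y has shape L^2 M (L != M), so D-series; mu = 7 gives D_7.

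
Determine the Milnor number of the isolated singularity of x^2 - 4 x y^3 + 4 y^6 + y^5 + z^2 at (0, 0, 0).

4

The Hessian of f at 0 is [[2, 0, 0], [0, 0, 0], [0, 0, 2]] with rank 2, so corank 1. A Groebner basis of the Jacobian ideal J(f) in C{x,y,z} is {-x/2 + y^3, x^2, x*y, z}; counting standard monomials gives mu = 4. Corank 1: A-series; mu = 4 gives A_4.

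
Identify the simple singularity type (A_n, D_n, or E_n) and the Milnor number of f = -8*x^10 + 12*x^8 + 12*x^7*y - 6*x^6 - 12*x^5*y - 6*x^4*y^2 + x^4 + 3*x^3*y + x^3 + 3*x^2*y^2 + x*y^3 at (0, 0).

Type E7, Milnor number mu = 7.

The Hessian of f at 0 has rank 0. Corank 2; j^3 = x^3 is a perfect cube, so E-series; the 4-jet and mu = 7 give E_7.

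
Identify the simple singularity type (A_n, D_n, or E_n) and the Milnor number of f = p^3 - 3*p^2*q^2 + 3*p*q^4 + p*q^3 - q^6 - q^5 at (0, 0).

Type E7, Milnor number mu = 7.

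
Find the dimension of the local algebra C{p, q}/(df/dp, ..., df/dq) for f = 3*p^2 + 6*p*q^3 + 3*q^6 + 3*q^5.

4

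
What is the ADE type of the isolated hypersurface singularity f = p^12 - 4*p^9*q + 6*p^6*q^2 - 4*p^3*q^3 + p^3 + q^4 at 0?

E_6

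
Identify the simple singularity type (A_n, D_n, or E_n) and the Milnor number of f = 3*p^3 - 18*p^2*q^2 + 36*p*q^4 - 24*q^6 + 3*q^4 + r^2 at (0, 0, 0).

Type E_6, Milnor number mu = 6.

The Hessian of f at 0 has rank 1. Corank 2; j^3 = 3*p^3 is a perfect cube, so E-series; the 4-jet and mu = 6 give E_6.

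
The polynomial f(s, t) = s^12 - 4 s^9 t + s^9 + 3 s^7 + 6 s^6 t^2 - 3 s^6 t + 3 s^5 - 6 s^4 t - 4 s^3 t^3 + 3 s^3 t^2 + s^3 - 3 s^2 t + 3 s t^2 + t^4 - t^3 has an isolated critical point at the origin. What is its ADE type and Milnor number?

The Hessian of f at 0 has rank 0. Corank 2; j^3 = (s - t)^3 is a perfect cube, so E-series; the 4-jet and mu = 6 give E_6.

Type E_6, Milnor number mu = 6.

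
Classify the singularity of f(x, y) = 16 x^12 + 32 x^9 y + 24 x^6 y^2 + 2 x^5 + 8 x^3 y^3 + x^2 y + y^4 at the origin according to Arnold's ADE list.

D_{5}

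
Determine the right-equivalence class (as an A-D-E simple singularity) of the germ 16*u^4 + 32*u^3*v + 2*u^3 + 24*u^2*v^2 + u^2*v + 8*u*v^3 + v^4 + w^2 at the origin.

The Hessian of f at 0 is [[0, 0, 0], [0, 0, 0], [0, 0, 2]] with rank 1, so corank 2. A Groebner basis of the Jacobian ideal J(f) in C{u,v,w} is {u*v^2, -u*v/8 + v^3, u^2 + u*v/2, w}; counting standard monomials gives mu = 5. Corank 2; j^3 = u^2*(2*u + v) has shape L^2 M (L != M), so D-series; mu = 5 gives D_5.

D_5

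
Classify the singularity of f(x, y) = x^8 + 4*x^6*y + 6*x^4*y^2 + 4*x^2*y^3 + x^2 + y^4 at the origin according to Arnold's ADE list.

The Hessian of f at 0 has rank 1. Corank 1: A-series; mu = 3 gives A_3.

A3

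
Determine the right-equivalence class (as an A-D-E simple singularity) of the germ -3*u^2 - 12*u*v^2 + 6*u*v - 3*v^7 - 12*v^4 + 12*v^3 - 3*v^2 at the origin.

A_6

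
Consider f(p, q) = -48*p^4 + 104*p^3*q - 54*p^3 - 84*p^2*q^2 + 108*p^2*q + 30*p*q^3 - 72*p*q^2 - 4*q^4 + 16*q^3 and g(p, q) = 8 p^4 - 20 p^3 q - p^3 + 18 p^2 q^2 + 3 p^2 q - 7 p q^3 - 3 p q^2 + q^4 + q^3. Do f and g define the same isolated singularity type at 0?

The Hessian of f at 0 is [[0, 0], [0, 0]] with rank 0, so corank 2. A Groebner basis of the Jacobian ideal J(f) in C{p,q} is {19683*p^2/4 - 6561*p*q + q^4 + 27*q^3/4 + 2187*q^2, p^3 + 189*p^2/2 - 126*p*q - q^3/6 + 42*q^2, p^2*q + 405*p^2/4 - 135*p*q - 11*q^3/36 + 45*q^2, 81*p^2 + p*q^2 - 108*p*q - 5*q^3/9 + 36*q^2}; counting standard monomials gives mu = 7. Corank 2; j^3 = -2*(3*p - 2*q)^3 is a perfect cube, so E-series; the 4-jet and mu = 7 give E_7. The Hessian of g at 0 is [[0, 0], [0, 0]] with rank 0, so corank 2. A Groebner basis of the Jacobian ideal J(g) in C{p,q} is {3*p^2/4 - 3*p*q/2 + q^4 - q^3/4 + 3*q^2/4, p^3 - 9*p^2/4 + 9*p*q/2 - q^3/4 - 9*q^2/4, p^2*q - 7*p^2/4 + 7*p*q/2 - 5*q^3/12 - 7*q^2/4, -p^2 + p*q^2 + 2*p*q - 2*q^3/3 - q^2}; counting standard monomials gives mu = 7. Corank 2; j^3 = -(p - q)^3 is a perfect cube, so E-series; the 4-jet and mu = 7 give E_7. Both have type E_7, hence right-equivalent.

Yes.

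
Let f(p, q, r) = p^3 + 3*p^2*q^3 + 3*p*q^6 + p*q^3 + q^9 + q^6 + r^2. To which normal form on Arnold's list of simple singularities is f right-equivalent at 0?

E7

The Hessian of f at 0 is [[0, 0, 0], [0, 0, 0], [0, 0, 2]] with rank 1, so corank 2. A Groebner basis of the Jacobian ideal J(f) in C{p,q,r} is {p^3, p*q^2, 3*p^2 + q^3, r}; counting standard monomials gives mu = 7. Corank 2; j^3 = p^3 is a perfect cube, so E-series; the 4-jet and mu = 7 give E_7.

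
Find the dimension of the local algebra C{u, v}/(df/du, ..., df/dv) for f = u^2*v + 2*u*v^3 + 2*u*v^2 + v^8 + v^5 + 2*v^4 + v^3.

9

The Hessian of f at 0 is [[0, 0], [0, 0]] with rank 0, so corank 2. A Groebner basis of the Jacobian ideal J(f) in C{u,v} is {u^4 + 6*u^3 + 14*u^2*v + u^2/2 + 23*u*v^2/2 - 5*u*v/2 - 3*v^2, u^3*v - 3*u^3 - 6*u^2*v - u^2/8 - 33*u*v^2/8 + 7*u*v/8 + v^2, u^3 + u^2*v^2 + u^2*v, u*v + v^3 + v^2}; counting standard monomials gives mu = 9. Corank 2; j^3 = v*(u + v)^2 has shape L^2 M (L != M), so D-series; mu = 9 gives D_9.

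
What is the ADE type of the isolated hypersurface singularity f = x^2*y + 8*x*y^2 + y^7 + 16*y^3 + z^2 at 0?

D_{8}

The Hessian of f at 0 has rank 1. Corank 2; j^3 = y*(x + 4*y)^2 has shape L^2 M (L != M), so D-series; mu = 8 gives D_8.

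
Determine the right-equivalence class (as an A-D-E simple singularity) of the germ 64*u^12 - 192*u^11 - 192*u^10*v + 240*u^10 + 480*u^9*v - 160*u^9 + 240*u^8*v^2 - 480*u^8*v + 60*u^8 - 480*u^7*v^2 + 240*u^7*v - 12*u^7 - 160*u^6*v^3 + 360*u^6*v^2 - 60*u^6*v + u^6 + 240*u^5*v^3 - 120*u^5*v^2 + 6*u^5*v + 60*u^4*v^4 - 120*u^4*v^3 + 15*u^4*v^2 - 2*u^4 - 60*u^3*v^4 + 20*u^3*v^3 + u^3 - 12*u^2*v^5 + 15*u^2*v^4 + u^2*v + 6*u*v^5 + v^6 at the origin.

D7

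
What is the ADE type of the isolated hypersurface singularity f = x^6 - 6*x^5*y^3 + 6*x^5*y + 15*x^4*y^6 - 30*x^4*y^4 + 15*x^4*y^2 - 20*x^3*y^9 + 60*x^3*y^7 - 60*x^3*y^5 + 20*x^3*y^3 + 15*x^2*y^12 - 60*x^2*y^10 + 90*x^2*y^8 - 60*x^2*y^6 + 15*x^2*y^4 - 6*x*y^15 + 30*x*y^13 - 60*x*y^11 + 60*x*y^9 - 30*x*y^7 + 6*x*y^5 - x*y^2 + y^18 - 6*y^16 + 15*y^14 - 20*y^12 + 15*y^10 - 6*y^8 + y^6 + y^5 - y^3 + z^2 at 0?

The Hessian of f at 0 is [[0, 0, 0], [0, 0, 0], [0, 0, 2]] with rank 1, so corank 2. A Groebner basis of the Jacobian ideal J(f) in C{x,y,z} is {x^5 - y^2/6, y^3, x*y + y^2, z}; counting standard monomials gives mu = 7. Corank 2; j^3 = -y^2*(x + y) has shape L^2 M (L != M), so D-series; mu = 7 gives D_7.

D_{7}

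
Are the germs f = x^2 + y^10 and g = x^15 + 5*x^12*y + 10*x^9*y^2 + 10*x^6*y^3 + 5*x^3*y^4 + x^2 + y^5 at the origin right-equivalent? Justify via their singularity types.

No.

The Hessian of f at 0 has rank 1. Corank 1: A-series; mu = 9 gives A_9. The Hessian of g at 0 has rank 1. Corank 1: A-series; mu = 4 gives A_4. f is A_9 but g is A_4, hence not right-equivalent.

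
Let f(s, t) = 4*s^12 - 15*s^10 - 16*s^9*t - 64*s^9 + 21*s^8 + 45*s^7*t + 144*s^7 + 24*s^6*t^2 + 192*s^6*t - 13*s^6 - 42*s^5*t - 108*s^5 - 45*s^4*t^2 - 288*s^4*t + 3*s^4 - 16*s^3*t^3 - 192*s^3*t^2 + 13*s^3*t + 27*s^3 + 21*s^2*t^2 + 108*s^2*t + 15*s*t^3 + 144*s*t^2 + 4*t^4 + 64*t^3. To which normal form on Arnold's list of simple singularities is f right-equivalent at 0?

E_7

The Hessian of f at 0 has rank 0. Corank 2; j^3 = (3*s + 4*t)^3 is a perfect cube, so E-series; the 4-jet and mu = 7 give E_7.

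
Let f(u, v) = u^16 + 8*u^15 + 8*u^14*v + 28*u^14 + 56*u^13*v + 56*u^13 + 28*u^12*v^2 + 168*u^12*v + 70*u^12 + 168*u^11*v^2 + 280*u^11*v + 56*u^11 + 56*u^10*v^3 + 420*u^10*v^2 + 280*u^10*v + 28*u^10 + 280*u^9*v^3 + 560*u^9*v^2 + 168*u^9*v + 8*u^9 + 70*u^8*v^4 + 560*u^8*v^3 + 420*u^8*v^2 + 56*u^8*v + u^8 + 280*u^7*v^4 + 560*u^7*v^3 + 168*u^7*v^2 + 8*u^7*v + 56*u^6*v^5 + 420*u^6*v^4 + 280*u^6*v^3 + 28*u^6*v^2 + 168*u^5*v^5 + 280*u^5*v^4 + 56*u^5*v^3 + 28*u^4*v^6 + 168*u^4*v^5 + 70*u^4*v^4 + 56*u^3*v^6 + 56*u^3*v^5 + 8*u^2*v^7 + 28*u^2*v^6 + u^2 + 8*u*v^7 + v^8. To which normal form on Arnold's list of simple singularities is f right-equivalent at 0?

The Hessian of f at 0 is [[2, 0], [0, 0]] with rank 1, so corank 1. A Groebner basis of the Jacobian ideal J(f) in C{u,v} is {v^7, u}; counting standard monomials gives mu = 7. Corank 1: A-series; mu = 7 gives A_7.

A_7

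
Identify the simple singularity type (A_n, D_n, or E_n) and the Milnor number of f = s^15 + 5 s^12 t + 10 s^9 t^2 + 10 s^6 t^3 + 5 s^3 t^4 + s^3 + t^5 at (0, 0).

Type E_8, Milnor number mu = 8.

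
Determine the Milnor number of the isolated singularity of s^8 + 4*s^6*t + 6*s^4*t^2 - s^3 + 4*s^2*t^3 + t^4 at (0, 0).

6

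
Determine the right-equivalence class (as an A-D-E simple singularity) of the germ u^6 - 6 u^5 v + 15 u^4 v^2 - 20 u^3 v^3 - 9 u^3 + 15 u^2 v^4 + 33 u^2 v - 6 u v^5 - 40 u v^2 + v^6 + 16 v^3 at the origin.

D7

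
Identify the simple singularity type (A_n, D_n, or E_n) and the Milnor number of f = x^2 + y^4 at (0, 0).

Type A_3, Milnor number mu = 3.

The Hessian of f at 0 is [[2, 0], [0, 0]] with rank 1, so corank 1. A Groebner basis of the Jacobian ideal J(f) in C{x,y} is {y^3, x}; counting standard monomials gives mu = 3. Corank 1: A-series; mu = 3 gives A_3.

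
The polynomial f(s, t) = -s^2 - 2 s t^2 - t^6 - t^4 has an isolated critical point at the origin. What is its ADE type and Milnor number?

Type A5, Milnor number mu = 5.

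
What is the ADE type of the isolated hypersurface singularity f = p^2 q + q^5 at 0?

D_{6}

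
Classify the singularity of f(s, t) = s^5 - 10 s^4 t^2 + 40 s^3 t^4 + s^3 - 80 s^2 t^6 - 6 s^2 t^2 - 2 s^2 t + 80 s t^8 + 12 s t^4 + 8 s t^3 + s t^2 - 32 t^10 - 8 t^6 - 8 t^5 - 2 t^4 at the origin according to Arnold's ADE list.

D_6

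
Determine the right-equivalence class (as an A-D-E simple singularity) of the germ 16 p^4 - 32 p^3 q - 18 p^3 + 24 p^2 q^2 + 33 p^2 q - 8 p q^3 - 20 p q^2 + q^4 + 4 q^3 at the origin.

D_5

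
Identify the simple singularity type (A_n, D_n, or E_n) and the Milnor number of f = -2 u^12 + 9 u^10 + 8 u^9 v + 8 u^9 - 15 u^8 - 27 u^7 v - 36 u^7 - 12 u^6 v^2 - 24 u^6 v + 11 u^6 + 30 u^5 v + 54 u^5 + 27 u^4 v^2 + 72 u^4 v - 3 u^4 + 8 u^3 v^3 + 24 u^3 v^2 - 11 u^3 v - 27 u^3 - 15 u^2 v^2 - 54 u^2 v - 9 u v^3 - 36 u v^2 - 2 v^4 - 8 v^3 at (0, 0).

Type E_7, Milnor number mu = 7.

The Hessian of f at 0 is [[0, 0], [0, 0]] with rank 0, so corank 2. A Groebner basis of the Jacobian ideal J(f) in C{u,v} is {19683*u^2 + 26244*u*v + v^4 + 27*v^3 + 8748*v^2, u^3 + 270*u^2 + 360*u*v + 2*v^3/3 + 120*v^2, u^2*v - 243*u^2 - 324*u*v - 7*v^3/9 - 108*v^2, 162*u^2 + u*v^2 + 216*u*v + 8*v^3/9 + 72*v^2}; counting standard monomials gives mu = 7. Corank 2; j^3 = -(3*u + 2*v)^3 is a perfect cube, so E-series; the 4-jet and mu = 7 give E_7.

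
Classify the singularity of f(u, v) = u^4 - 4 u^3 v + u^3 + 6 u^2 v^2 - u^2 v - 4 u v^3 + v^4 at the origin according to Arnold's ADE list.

D_5

The Hessian of f at 0 has rank 0. Corank 2; j^3 = u^2*(u - v) has shape L^2 M (L != M), so D-series; mu = 5 gives D_5.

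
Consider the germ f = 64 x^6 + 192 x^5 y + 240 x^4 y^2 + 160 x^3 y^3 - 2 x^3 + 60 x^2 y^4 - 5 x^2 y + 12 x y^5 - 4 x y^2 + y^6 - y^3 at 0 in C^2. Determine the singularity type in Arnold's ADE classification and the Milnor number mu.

Type D_{7}, Milnor number mu = 7.

The Hessian of f at 0 is [[0, 0], [0, 0]] with rank 0, so corank 2. A Groebner basis of the Jacobian ideal J(f) in C{x,y} is {x*y/12 + y^5 + y^2/12, x*y^2 + y^3, x^2 + 3*x*y/2 + y^2/2}; counting standard monomials gives mu = 7. Corank 2; j^3 = -(x + y)^2*(2*x + y) has shape L^2 M (L != M), so D-series; mu = 7 gives D_7.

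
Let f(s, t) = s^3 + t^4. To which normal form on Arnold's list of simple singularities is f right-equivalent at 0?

E6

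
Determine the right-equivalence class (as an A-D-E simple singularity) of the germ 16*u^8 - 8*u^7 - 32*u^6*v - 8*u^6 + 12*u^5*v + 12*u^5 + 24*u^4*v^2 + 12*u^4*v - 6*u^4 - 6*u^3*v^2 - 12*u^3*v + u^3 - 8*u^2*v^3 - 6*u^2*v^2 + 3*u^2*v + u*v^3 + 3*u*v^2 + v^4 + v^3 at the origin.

The Hessian of f at 0 has rank 0. Corank 2; j^3 = (u + v)^3 is a perfect cube, so E-series; the 4-jet and mu = 7 give E_7.

E_7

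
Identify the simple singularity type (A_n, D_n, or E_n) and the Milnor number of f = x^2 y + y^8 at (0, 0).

Type D_9, Milnor number mu = 9.

The Hessian of f at 0 is [[0, 0], [0, 0]] with rank 0, so corank 2. A Groebner basis of the Jacobian ideal J(f) in C{x,y} is {x^2/8 + y^7, x^3, x*y}; counting standard monomials gives mu = 9. Corank 2; j^3 = x^2*y has shape L^2 M (L != M), so D-series; mu = 9 gives D_9.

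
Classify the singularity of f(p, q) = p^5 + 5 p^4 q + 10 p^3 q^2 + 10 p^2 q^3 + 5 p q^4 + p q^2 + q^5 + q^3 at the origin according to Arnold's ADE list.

The Hessian of f at 0 has rank 0. Corank 2; j^3 = q^2*(p + q) has shape L^2 M (L != M), so D-series; mu = 6 gives D_6.

D_6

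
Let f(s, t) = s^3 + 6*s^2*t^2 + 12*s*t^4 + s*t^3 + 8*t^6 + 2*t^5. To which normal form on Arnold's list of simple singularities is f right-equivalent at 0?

E_7

The Hessian of f at 0 has rank 0. Corank 2; j^3 = s^3 is a perfect cube, so E-series; the 4-jet and mu = 7 give E_7.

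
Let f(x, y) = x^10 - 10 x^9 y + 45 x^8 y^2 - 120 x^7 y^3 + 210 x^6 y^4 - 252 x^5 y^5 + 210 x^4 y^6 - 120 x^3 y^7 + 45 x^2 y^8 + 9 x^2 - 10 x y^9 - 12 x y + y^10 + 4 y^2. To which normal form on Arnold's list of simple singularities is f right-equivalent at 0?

A_9

The Hessian of f at 0 is [[18, -12], [-12, 8]] with rank 1, so corank 1. A Groebner basis of the Jacobian ideal J(f) in C{x,y} is {y^9, x - 2*y/3}; counting standard monomials gives mu = 9. Corank 1: A-series; mu = 9 gives A_9.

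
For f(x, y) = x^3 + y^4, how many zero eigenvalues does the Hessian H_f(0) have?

The Hessian at 0 is [[0, 0], [0, 0]] of rank 0; hence corank 2.

2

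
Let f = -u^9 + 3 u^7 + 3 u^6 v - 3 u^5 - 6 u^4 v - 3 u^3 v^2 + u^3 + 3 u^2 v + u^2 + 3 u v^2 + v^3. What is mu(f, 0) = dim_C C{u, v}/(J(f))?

2

The Hessian of f at 0 is [[2, 0], [0, 0]] with rank 1, so corank 1. A Groebner basis of the Jacobian ideal J(f) in C{u,v} is {v^2, u}; counting standard monomials gives mu = 2. Corank 1: A-series; mu = 2 gives A_2.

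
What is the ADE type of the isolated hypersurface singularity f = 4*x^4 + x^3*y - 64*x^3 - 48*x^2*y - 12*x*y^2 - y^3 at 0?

E_7

The Hessian of f at 0 has rank 0. Corank 2; j^3 = -(4*x + y)^3 is a perfect cube, so E-series; the 4-jet and mu = 7 give E_7.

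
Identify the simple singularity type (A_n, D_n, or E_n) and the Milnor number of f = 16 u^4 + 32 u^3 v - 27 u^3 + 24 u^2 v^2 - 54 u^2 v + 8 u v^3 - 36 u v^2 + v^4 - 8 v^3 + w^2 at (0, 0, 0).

Type E6, Milnor number mu = 6.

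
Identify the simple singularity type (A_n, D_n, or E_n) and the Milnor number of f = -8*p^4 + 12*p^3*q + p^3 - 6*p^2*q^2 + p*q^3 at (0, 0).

Type E_7, Milnor number mu = 7.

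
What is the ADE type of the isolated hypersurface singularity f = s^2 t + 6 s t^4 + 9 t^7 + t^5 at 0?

D_{6}

The Hessian of f at 0 is [[0, 0], [0, 0]] with rank 0, so corank 2. A Groebner basis of the Jacobian ideal J(f) in C{s,t} is {s*t/3 + t^4, s*t^2, s^2 - 5*s*t/3}; counting standard monomials gives mu = 6. Corank 2; j^3 = s^2*t has shape L^2 M (L != M), so D-series; mu = 6 gives D_6.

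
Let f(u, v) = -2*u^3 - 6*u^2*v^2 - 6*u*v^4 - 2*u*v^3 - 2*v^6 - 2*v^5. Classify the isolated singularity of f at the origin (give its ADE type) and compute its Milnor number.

The Hessian of f at 0 has rank 0. Corank 2; j^3 = -2*u^3 is a perfect cube, so E-series; the 4-jet and mu = 7 give E_7.

Type E_{7}, Milnor number mu = 7.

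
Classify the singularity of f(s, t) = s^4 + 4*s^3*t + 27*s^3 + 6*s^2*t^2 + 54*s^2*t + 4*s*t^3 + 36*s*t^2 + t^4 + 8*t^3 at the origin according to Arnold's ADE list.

E_6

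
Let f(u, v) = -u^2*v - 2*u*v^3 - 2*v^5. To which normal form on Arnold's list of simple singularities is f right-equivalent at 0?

The Hessian of f at 0 is [[0, 0], [0, 0]] with rank 0, so corank 2. A Groebner basis of the Jacobian ideal J(f) in C{u,v} is {u^3, u^2*v, -u^2/4 + u*v^2, u*v + v^3}; counting standard monomials gives mu = 6. Corank 2; j^3 = -u^2*v has shape L^2 M (L != M), so D-series; mu = 6 gives D_6.

D_{6}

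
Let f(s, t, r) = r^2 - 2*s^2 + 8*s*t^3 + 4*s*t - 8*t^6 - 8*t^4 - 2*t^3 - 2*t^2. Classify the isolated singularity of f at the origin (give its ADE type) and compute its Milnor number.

The Hessian of f at 0 is [[-4, 4, 0], [4, -4, 0], [0, 0, 2]] with rank 2, so corank 1. A Groebner basis of the Jacobian ideal J(f) in C{s,t,r} is {t^2, s - t, r}; counting standard monomials gives mu = 2. Corank 1: A-series; mu = 2 gives A_2.

Type A_{2}, Milnor number mu = 2.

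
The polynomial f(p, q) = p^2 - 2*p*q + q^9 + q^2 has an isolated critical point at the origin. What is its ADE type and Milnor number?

Type A_8, Milnor number mu = 8.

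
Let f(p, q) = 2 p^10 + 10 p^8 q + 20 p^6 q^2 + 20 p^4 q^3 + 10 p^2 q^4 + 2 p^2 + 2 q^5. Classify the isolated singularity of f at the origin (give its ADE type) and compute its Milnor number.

Type A_4, Milnor number mu = 4.

The Hessian of f at 0 has rank 1. Corank 1: A-series; mu = 4 gives A_4.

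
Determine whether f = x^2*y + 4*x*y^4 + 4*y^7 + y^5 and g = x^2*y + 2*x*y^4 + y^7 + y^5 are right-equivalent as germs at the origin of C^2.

Yes.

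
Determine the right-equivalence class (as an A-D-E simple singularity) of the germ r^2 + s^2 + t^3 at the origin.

The Hessian of f at 0 has rank 2. Corank 1: A-series; mu = 2 gives A_2.

A_{2}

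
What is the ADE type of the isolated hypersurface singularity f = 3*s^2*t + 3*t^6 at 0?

D_7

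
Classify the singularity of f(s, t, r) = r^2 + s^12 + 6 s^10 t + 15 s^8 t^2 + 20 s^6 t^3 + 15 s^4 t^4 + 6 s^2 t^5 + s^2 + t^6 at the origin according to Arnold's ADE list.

The Hessian of f at 0 has rank 2. Corank 1: A-series; mu = 5 gives A_5.

A_5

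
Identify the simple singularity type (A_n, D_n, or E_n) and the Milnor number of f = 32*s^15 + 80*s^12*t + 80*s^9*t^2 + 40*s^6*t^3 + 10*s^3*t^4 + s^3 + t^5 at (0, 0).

Type E_{8}, Milnor number mu = 8.

The Hessian of f at 0 has rank 0. Corank 2; j^3 = s^3 is a perfect cube, so E-series; the 5-jet and mu = 8 give E_8.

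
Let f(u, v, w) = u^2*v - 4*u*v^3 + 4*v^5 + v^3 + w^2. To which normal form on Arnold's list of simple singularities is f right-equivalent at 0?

D_4

The Hessian of f at 0 is [[0, 0, 0], [0, 0, 0], [0, 0, 2]] with rank 1, so corank 2. A Groebner basis of the Jacobian ideal J(f) in C{u,v,w} is {v^3, u^2 + 3*v^2, u*v, w}; counting standard monomials gives mu = 4. Corank 2; j^3 = v*(u^2 + v^2) splits into three distinct lines over C (the quadratic factor has nonzero discriminant), so D_4.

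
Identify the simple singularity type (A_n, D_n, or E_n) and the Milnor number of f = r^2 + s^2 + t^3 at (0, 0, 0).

The Hessian of f at 0 is [[2, 0, 0], [0, 0, 0], [0, 0, 2]] with rank 2, so corank 1. A Groebner basis of the Jacobian ideal J(f) in C{s,t,r} is {t^2, s, r}; counting standard monomials gives mu = 2. Corank 1: A-series; mu = 2 gives A_2.

Type A2, Milnor number mu = 2.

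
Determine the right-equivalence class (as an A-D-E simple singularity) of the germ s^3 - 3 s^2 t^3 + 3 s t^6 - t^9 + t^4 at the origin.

E_6

The Hessian of f at 0 has rank 0. Corank 2; j^3 = s^3 is a perfect cube, so E-series; the 4-jet and mu = 6 give E_6.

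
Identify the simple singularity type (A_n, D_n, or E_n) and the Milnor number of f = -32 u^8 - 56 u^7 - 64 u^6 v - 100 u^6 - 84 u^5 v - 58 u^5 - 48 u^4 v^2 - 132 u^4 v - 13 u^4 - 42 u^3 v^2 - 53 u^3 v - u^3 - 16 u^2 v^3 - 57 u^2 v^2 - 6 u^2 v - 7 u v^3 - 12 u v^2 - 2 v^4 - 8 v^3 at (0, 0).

The Hessian of f at 0 has rank 0. Corank 2; j^3 = -(u + 2*v)^3 is a perfect cube, so E-series; the 4-jet and mu = 7 give E_7.

Type E_{7}, Milnor number mu = 7.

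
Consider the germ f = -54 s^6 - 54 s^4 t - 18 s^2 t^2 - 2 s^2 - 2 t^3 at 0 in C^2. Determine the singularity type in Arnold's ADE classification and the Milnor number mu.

The Hessian of f at 0 has rank 1. Corank 1: A-series; mu = 2 gives A_2.

Type A_{2}, Milnor number mu = 2.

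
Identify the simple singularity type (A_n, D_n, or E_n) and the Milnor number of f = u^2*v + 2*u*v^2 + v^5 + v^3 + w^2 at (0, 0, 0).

The Hessian of f at 0 is [[0, 0, 0], [0, 0, 0], [0, 0, 2]] with rank 1, so corank 2. A Groebner basis of the Jacobian ideal J(f) in C{u,v,w} is {u^2/5 + v^4 - v^2/5, u^3 + v^3, u*v + v^2, w}; counting standard monomials gives mu = 6. Corank 2; j^3 = v*(u + v)^2 has shape L^2 M (L != M), so D-series; mu = 6 gives D_6.

Type D6, Milnor number mu = 6.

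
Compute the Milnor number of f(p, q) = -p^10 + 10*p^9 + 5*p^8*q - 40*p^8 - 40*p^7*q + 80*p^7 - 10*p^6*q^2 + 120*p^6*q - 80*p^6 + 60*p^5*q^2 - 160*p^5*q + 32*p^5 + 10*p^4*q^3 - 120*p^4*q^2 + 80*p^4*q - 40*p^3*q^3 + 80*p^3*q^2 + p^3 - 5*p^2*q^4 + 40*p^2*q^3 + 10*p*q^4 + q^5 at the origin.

8

The Hessian of f at 0 has rank 0. Corank 2; j^3 = p^3 is a perfect cube, so E-series; the 5-jet and mu = 8 give E_8.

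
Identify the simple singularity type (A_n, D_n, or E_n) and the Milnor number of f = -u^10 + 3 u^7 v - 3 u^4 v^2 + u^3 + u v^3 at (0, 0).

Type E_{7}, Milnor number mu = 7.

The Hessian of f at 0 has rank 0. Corank 2; j^3 = u^3 is a perfect cube, so E-series; the 4-jet and mu = 7 give E_7.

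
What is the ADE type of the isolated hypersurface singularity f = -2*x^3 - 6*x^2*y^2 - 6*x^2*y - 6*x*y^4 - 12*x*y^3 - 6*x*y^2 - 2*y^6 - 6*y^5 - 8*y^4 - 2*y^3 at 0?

The Hessian of f at 0 is [[0, 0], [0, 0]] with rank 0, so corank 2. A Groebner basis of the Jacobian ideal J(f) in C{x,y} is {x^3 + 3*x^2/2 + 3*x*y + 3*y^2/2, x^2*y - x^2 - 2*x*y - y^2, x^2/2 + x*y^2 + x*y + y^2/2, y^3}; counting standard monomials gives mu = 6. Corank 2; j^3 = -2*(x + y)^3 is a perfect cube, so E-series; the 4-jet and mu = 6 give E_6.

E6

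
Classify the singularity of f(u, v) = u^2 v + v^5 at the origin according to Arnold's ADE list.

The Hessian of f at 0 is [[0, 0], [0, 0]] with rank 0, so corank 2. A Groebner basis of the Jacobian ideal J(f) in C{u,v} is {u^2/5 + v^4, u^3, u*v}; counting standard monomials gives mu = 6. Corank 2; j^3 = u^2*v has shape L^2 M (L != M), so D-series; mu = 6 gives D_6.

D6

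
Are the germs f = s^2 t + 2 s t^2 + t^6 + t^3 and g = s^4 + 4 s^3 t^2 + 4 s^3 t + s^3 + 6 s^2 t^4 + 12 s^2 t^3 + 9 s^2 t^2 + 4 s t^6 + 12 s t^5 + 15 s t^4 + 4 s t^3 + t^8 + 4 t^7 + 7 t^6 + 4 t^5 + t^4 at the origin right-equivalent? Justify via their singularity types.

No.

The Hessian of f at 0 is [[0, 0], [0, 0]] with rank 0, so corank 2. A Groebner basis of the Jacobian ideal J(f) in C{s,t} is {s^2/6 + t^5 - t^2/6, s^3 + t^3, s*t + t^2}; counting standard monomials gives mu = 7. Corank 2; j^3 = t*(s + t)^2 has shape L^2 M (L != M), so D-series; mu = 7 gives D_7. The Hessian of g at 0 is [[0, 0], [0, 0]] with rank 0, so corank 2. A Groebner basis of the Jacobian ideal J(g) in C{s,t} is {s^3, s^2*t, s^2/2 + s*t^2, -3*s^2/2 + t^3}; counting standard monomials gives mu = 6. Corank 2; j^3 = s^3 is a perfect cube, so E-series; the 4-jet and mu = 6 give E_6. f is D_7 but g is E_6, hence not right-equivalent.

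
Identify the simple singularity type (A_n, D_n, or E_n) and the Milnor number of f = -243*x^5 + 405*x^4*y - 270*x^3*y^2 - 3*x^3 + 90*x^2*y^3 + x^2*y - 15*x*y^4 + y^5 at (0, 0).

Type D_6, Milnor number mu = 6.

The Hessian of f at 0 is [[0, 0], [0, 0]] with rank 0, so corank 2. A Groebner basis of the Jacobian ideal J(f) in C{x,y} is {x*y/15 + y^4, x*y^2, x^2 - x*y/3}; counting standard monomials gives mu = 6. Corank 2; j^3 = -x^2*(3*x - y) has shape L^2 M (L != M), so D-series; mu = 6 gives D_6.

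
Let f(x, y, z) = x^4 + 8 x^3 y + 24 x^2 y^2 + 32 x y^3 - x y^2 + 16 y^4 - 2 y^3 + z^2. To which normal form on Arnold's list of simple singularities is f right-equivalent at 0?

D_5

The Hessian of f at 0 has rank 1. Corank 2; j^3 = -y^2*(x + 2*y) has shape L^2 M (L != M), so D-series; mu = 5 gives D_5.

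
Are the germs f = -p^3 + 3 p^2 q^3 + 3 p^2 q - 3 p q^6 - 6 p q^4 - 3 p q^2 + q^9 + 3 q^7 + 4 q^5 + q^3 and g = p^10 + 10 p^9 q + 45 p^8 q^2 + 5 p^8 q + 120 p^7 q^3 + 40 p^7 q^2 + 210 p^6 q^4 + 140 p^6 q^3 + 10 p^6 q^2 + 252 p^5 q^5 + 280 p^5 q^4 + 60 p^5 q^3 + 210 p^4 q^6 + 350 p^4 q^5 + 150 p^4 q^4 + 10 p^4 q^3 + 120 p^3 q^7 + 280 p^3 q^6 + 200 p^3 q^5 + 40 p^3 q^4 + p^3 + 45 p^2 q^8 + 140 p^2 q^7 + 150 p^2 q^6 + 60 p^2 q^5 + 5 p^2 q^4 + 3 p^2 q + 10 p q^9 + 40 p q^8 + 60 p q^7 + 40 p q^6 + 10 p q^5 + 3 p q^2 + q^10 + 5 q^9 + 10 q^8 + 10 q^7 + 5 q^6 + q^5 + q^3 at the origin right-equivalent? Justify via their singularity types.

The Hessian of f at 0 is [[0, 0], [0, 0]] with rank 0, so corank 2. A Groebner basis of the Jacobian ideal J(f) in C{p,q} is {-p^2/2 + p*q^3 + p*q - q^2/2, q^4, p^3 - 3*p*q^2 + 2*q^3, p^2*q - 2*p*q^2 + q^3}; counting standard monomials gives mu = 8. Corank 2; j^3 = -(p - q)^3 is a perfect cube, so E-series; the 5-jet and mu = 8 give E_8. The Hessian of g at 0 is [[0, 0], [0, 0]] with rank 0, so corank 2. A Groebner basis of the Jacobian ideal J(g) in C{p,q} is {q^4, p^2 + 2*p*q + q^2}; counting standard monomials gives mu = 8. Corank 2; j^3 = (p + q)^3 is a perfect cube, so E-series; the 5-jet and mu = 8 give E_8. Both have type E_8, hence right-equivalent.

Yes.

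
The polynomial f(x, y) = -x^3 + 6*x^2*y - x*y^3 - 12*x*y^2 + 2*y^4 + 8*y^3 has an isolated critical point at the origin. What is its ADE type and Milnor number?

Type E7, Milnor number mu = 7.

The Hessian of f at 0 has rank 0. Corank 2; j^3 = -(x - 2*y)^3 is a perfect cube, so E-series; the 4-jet and mu = 7 give E_7.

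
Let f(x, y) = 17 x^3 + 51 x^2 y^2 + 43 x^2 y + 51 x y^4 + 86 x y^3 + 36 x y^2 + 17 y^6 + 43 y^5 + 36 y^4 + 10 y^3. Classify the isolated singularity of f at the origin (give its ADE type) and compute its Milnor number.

The Hessian of f at 0 has rank 0. Corank 2; j^3 = (x + y)*(17*x^2 + 26*x*y + 10*y^2) splits into three distinct lines over C (the quadratic factor has nonzero discriminant), so D_4.

Type D4, Milnor number mu = 4.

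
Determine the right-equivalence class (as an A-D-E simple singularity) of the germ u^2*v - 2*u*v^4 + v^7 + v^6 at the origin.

D_7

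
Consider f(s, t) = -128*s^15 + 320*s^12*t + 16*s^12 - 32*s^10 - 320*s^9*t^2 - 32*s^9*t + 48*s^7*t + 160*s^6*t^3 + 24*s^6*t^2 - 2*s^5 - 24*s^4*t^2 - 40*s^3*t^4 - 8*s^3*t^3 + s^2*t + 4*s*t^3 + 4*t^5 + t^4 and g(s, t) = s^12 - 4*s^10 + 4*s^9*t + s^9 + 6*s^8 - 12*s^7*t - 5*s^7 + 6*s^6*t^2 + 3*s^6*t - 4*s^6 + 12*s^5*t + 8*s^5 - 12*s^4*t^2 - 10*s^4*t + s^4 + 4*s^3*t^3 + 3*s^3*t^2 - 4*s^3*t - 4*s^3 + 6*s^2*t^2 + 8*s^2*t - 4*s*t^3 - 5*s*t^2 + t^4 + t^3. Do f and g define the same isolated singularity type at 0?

Yes.

The Hessian of f at 0 has rank 0. Corank 2; j^3 = s^2*t has shape L^2 M (L != M), so D-series; mu = 5 gives D_5. The Hessian of g at 0 has rank 0. Corank 2; j^3 = -(s - t)*(2*s - t)^2 has shape L^2 M (L != M), so D-series; mu = 5 gives D_5. Both have type D_5, hence right-equivalent.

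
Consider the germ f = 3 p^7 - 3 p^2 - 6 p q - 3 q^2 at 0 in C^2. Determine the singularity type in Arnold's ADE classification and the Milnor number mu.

The Hessian of f at 0 has rank 1. Corank 1: A-series; mu = 6 gives A_6.

Type A_6, Milnor number mu = 6.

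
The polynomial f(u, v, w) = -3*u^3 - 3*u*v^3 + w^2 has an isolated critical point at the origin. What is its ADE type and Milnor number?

The Hessian of f at 0 has rank 1. Corank 2; j^3 = -3*u^3 is a perfect cube, so E-series; the 4-jet and mu = 7 give E_7.

Type E_7, Milnor number mu = 7.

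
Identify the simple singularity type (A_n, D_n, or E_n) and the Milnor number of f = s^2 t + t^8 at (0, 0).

Type D9, Milnor number mu = 9.

The Hessian of f at 0 is [[0, 0], [0, 0]] with rank 0, so corank 2. A Groebner basis of the Jacobian ideal J(f) in C{s,t} is {s^2/8 + t^7, s^3, s*t}; counting standard monomials gives mu = 9. Corank 2; j^3 = s^2*t has shape L^2 M (L != M), so D-series; mu = 9 gives D_9.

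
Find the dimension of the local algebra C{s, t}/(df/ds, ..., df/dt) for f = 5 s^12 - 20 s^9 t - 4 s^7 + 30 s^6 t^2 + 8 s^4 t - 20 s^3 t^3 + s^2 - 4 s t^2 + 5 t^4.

3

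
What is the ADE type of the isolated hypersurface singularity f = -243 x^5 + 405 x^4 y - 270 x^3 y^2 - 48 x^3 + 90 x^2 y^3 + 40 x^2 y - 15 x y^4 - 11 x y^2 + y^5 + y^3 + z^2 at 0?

The Hessian of f at 0 is [[0, 0, 0], [0, 0, 0], [0, 0, 2]] with rank 1, so corank 2. A Groebner basis of the Jacobian ideal J(f) in C{x,y,z} is {1024*x*y/15 + y^4 - 256*y^2/15, x*y^2 - y^3/4, x^2 - 7*x*y/12 + y^2/12, z}; counting standard monomials gives mu = 6. Corank 2; j^3 = -(3*x - y)*(4*x - y)^2 has shape L^2 M (L != M), so D-series; mu = 6 gives D_6.

D6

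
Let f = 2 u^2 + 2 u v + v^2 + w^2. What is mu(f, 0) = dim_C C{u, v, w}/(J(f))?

The Hessian of f at 0 has rank 3. Corank 0: nondegenerate Morse point, so A_1.

1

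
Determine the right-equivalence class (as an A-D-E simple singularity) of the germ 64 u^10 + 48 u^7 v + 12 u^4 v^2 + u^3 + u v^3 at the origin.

The Hessian of f at 0 has rank 0. Corank 2; j^3 = u^3 is a perfect cube, so E-series; the 4-jet and mu = 7 give E_7.

E_7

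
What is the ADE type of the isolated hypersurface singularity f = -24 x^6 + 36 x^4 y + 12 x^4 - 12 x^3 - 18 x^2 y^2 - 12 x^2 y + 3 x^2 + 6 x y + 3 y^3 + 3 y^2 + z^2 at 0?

The Hessian of f at 0 has rank 2. Corank 1: A-series; mu = 2 gives A_2.

A2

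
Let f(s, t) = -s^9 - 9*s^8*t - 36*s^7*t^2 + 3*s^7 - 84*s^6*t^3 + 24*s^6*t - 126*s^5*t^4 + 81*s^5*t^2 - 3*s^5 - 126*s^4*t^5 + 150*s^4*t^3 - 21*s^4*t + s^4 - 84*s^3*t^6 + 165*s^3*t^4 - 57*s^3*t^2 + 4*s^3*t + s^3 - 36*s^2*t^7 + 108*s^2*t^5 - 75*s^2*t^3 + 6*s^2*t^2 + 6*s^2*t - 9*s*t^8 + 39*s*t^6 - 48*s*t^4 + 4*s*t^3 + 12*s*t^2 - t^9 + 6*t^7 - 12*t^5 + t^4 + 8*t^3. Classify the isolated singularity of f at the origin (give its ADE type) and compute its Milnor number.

The Hessian of f at 0 is [[0, 0], [0, 0]] with rank 0, so corank 2. A Groebner basis of the Jacobian ideal J(f) in C{s,t} is {t^4, s*t^2 + 5*t^3/3, s^2 + 4*s*t + 4*t^2}; counting standard monomials gives mu = 6. Corank 2; j^3 = (s + 2*t)^3 is a perfect cube, so E-series; the 4-jet and mu = 6 give E_6.

Type E_6, Milnor number mu = 6.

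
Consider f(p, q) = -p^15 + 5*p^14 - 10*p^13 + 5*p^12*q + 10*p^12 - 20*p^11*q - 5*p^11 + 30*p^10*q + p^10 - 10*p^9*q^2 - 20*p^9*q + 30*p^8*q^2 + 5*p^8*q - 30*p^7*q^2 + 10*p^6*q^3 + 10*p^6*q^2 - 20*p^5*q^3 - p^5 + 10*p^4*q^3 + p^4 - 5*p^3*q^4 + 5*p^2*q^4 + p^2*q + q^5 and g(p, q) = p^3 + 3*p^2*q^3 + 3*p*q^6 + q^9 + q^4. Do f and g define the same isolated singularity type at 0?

The Hessian of f at 0 has rank 0. Corank 2; j^3 = p^2*q has shape L^2 M (L != M), so D-series; mu = 6 gives D_6. The Hessian of g at 0 has rank 0. Corank 2; j^3 = p^3 is a perfect cube, so E-series; the 4-jet and mu = 6 give E_6. f is D_6 but g is E_6, hence not right-equivalent.

No.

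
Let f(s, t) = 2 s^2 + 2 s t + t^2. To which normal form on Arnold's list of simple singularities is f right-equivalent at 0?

A_1

The Hessian of f at 0 has rank 2. Corank 0: nondegenerate Morse point, so A_1.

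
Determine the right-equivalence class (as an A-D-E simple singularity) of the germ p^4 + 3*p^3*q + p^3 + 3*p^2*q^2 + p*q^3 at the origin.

The Hessian of f at 0 has rank 0. Corank 2; j^3 = p^3 is a perfect cube, so E-series; the 4-jet and mu = 7 give E_7.

E_{7}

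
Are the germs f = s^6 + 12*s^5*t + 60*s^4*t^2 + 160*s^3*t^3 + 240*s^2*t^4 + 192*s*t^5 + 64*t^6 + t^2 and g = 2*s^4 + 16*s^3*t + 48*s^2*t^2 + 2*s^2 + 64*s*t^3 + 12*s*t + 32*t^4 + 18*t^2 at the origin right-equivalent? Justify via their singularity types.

The Hessian of f at 0 has rank 1. Corank 1: A-series; mu = 5 gives A_5. The Hessian of g at 0 has rank 1. Corank 1: A-series; mu = 3 gives A_3. f is A_5 but g is A_3, hence not right-equivalent.

No.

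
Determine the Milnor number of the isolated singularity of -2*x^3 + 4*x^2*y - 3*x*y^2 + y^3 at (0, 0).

The Hessian of f at 0 has rank 0. Corank 2; j^3 = -(x - y)*(2*x^2 - 2*x*y + y^2) splits into three distinct lines over C (the quadratic factor has nonzero discriminant), so D_4.

4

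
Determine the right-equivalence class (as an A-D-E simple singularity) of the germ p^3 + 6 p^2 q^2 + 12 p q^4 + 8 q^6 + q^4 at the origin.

E6

The Hessian of f at 0 is [[0, 0], [0, 0]] with rank 0, so corank 2. A Groebner basis of the Jacobian ideal J(f) in C{p,q} is {p^3, p^2*q, p^2/4 + p*q^2, q^3}; counting standard monomials gives mu = 6. Corank 2; j^3 = p^3 is a perfect cube, so E-series; the 4-jet and mu = 6 give E_6.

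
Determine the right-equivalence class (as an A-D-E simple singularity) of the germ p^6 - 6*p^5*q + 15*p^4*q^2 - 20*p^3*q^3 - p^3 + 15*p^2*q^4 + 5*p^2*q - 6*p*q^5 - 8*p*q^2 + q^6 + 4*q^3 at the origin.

D_7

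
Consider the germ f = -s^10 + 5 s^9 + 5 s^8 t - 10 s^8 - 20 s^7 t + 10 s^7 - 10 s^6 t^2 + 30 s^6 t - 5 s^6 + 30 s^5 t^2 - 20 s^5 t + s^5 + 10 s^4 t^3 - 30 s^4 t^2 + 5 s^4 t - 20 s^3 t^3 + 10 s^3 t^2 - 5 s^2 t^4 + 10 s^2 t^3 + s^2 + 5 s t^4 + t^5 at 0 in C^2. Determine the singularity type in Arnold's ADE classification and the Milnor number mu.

The Hessian of f at 0 has rank 1. Corank 1: A-series; mu = 4 gives A_4.

Type A_4, Milnor number mu = 4.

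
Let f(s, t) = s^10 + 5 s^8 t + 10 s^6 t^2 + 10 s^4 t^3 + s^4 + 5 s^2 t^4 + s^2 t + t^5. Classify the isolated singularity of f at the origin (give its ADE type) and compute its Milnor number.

Type D_6, Milnor number mu = 6.

The Hessian of f at 0 has rank 0. Corank 2; j^3 = s^2*t has shape L^2 M (L != M), so D-series; mu = 6 gives D_6.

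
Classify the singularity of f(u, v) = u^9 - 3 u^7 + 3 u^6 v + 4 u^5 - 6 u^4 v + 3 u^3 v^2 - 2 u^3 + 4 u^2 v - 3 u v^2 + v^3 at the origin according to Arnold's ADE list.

D_{4}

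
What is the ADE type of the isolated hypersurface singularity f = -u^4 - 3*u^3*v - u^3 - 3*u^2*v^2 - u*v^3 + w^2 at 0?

E7

The Hessian of f at 0 is [[0, 0, 0], [0, 0, 0], [0, 0, 2]] with rank 1, so corank 2. A Groebner basis of the Jacobian ideal J(f) in C{u,v,w} is {3*u^2 + v^4 + v^3, u^3, u^2*v - u^2 - v^3/3, 2*u^2 + u*v^2 + 2*v^3/3, w}; counting standard monomials gives mu = 7. Corank 2; j^3 = -u^3 is a perfect cube, so E-series; the 4-jet and mu = 7 give E_7.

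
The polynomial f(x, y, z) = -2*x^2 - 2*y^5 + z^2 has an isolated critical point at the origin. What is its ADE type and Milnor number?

Type A4, Milnor number mu = 4.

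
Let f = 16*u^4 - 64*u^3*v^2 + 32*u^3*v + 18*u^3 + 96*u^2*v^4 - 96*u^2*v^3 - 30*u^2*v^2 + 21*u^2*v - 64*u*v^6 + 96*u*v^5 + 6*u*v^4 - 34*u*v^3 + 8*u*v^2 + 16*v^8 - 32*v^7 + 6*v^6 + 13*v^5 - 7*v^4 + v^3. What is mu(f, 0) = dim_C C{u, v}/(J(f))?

The Hessian of f at 0 is [[0, 0], [0, 0]] with rank 0, so corank 2. A Groebner basis of the Jacobian ideal J(f) in C{u,v} is {u*v^2 + 27*u*v/89 + 9*v^2/89, -81*u*v/89 + v^3 - 27*v^2/89, u^2 + 182*u*v/267 + 31*v^2/267}; counting standard monomials gives mu = 5. Corank 2; j^3 = (2*u + v)*(3*u + v)^2 has shape L^2 M (L != M), so D-series; mu = 5 gives D_5.

5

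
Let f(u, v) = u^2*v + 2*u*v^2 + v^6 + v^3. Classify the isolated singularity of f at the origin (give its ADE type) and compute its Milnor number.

The Hessian of f at 0 has rank 0. Corank 2; j^3 = v*(u + v)^2 has shape L^2 M (L != M), so D-series; mu = 7 gives D_7.

Type D_7, Milnor number mu = 7.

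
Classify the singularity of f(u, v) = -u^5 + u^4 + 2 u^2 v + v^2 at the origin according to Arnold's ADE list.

A_4

The Hessian of f at 0 has rank 1. Corank 1: A-series; mu = 4 gives A_4.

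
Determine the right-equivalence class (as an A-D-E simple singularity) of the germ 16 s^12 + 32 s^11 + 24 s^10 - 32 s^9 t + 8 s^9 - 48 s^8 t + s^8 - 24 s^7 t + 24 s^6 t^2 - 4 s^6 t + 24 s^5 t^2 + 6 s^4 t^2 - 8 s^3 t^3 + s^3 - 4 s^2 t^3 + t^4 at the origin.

E6

The Hessian of f at 0 has rank 0. Corank 2; j^3 = s^3 is a perfect cube, so E-series; the 4-jet and mu = 6 give E_6.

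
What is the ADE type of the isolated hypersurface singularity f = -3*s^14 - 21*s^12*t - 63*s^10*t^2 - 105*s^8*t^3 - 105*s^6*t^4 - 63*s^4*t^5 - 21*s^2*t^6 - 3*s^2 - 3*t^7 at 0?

A_{6}

The Hessian of f at 0 has rank 1. Corank 1: A-series; mu = 6 gives A_6.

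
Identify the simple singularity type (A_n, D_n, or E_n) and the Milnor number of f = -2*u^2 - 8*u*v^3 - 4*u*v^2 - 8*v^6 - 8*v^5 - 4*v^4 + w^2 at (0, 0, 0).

Type A_{3}, Milnor number mu = 3.

The Hessian of f at 0 has rank 2. Corank 1: A-series; mu = 3 gives A_3.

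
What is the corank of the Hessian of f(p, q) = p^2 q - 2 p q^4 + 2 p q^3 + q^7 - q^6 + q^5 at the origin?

2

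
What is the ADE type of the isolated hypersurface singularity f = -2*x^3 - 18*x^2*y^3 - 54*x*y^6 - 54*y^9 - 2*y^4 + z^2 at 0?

The Hessian of f at 0 is [[0, 0, 0], [0, 0, 0], [0, 0, 2]] with rank 1, so corank 2. A Groebner basis of the Jacobian ideal J(f) in C{x,y,z} is {y^3, x^2, z}; counting standard monomials gives mu = 6. Corank 2; j^3 = -2*x^3 is a perfect cube, so E-series; the 4-jet and mu = 6 give E_6.

E_6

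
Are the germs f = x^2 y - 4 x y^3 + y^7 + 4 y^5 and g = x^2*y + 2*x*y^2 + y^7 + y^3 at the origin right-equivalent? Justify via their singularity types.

Yes.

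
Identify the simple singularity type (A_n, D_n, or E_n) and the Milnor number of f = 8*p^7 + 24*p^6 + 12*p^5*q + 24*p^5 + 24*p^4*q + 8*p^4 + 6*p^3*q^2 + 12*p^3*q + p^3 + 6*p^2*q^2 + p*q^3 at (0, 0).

Type E_7, Milnor number mu = 7.

The Hessian of f at 0 is [[0, 0], [0, 0]] with rank 0, so corank 2. A Groebner basis of the Jacobian ideal J(f) in C{p,q} is {3*p^2/4 + q^4 + q^3/4, p^3, p^2*q - p^2/4 - q^3/12, p^2 + p*q^2 + q^3/3}; counting standard monomials gives mu = 7. Corank 2; j^3 = p^3 is a perfect cube, so E-series; the 4-jet and mu = 7 give E_7.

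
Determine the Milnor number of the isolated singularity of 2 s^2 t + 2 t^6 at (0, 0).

7

The Hessian of f at 0 has rank 0. Corank 2; j^3 = 2*s^2*t has shape L^2 M (L != M), so D-series; mu = 7 gives D_7.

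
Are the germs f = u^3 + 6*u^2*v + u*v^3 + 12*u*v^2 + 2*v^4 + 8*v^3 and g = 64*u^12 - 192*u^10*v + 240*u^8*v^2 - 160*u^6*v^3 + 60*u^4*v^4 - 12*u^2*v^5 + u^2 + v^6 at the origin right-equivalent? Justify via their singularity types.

The Hessian of f at 0 is [[0, 0], [0, 0]] with rank 0, so corank 2. A Groebner basis of the Jacobian ideal J(f) in C{u,v} is {u^3 + 6*u^2*v + 48*u^2 + 192*u*v + 192*v^2, -6*u^2 + u*v^2 - 24*u*v - 24*v^2, 3*u^2 + 12*u*v + v^3 + 12*v^2}; counting standard monomials gives mu = 7. Corank 2; j^3 = (u + 2*v)^3 is a perfect cube, so E-series; the 4-jet and mu = 7 give E_7. The Hessian of g at 0 is [[2, 0], [0, 0]] with rank 1, so corank 1. A Groebner basis of the Jacobian ideal J(g) in C{u,v} is {v^5, u}; counting standard monomials gives mu = 5. Corank 1: A-series; mu = 5 gives A_5. f is E_7 but g is A_5, hence not right-equivalent.

No.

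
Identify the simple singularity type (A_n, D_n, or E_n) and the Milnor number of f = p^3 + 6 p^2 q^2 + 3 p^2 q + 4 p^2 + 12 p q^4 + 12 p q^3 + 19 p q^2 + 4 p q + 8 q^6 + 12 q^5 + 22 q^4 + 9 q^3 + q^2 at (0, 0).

Type A2, Milnor number mu = 2.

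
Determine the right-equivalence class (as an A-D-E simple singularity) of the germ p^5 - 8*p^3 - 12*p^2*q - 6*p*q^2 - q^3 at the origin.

E_{8}

The Hessian of f at 0 has rank 0. Corank 2; j^3 = -(2*p + q)^3 is a perfect cube, so E-series; the 5-jet and mu = 8 give E_8.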